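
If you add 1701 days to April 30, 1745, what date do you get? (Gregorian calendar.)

+365 (one year) → Apr 30, 1746 (1336 left).
+365 (one year) → Apr 30, 1747 (971 left).
+366 (one year; includes Feb 29, 1748) → Apr 30, 1748 (605 left).
+365 (one year) → Apr 30, 1749 (240 left).
Apr has 30 days: +1 → May 1, 1749 (239 left).
May has 31 days: +31 → Jun 1, 1749 (208 left).
Jun has 30 days: +30 → Jul 1, 1749 (178 left).
Jul has 31 days: +31 → Aug 1, 1749 (147 left).
Aug has 31 days: +31 → Sep 1, 1749 (116 left).
Sep has 30 days: +30 → Oct 1, 1749 (86 left).
Oct has 31 days: +31 → Nov 1, 1749 (55 left).
Nov has 30 days: +30 → Dec 1, 1749 (25 left).
+25 → Dec 26, 1749.

December 26, 1749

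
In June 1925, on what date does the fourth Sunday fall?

June 28, 1925

June 1, 1925 is a Monday.
The first Sunday is therefore June 7 (6 days later).
The fourth Sunday is 7 + 3×7 = June 28.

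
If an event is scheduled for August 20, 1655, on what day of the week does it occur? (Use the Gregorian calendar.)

Doomsday rule: the anchor day for the 1600s is Tuesday. For year 55: 55÷12 = 4 r 7, and 7÷4 = 1, so 4+7+1 = 12.
Tuesday + 12 ≡ Sunday — that's 1655's doomsday.
In August the doomsday date is Aug 8.
Aug 20 is 12 days after Aug 8; 12 mod 7 = 5, so Sunday + 5 = Friday.

Friday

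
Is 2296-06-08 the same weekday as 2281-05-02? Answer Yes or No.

From May 2, 2281 to Jun 8, 2296 is 5516 days.
5516 mod 7 = 0, so they are the same weekday.
(May 2, 2281 is a Monday; Jun 8, 2296 is a Monday.)

Yes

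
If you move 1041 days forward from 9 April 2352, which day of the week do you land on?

Monday

Apr 9, 2352 is a Wednesday.
1041 mod 7 = 5, so 1041 days after a Wednesday is Wednesday + 5 = Monday.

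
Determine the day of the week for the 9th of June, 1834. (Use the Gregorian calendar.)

Doomsday rule: the anchor day for the 1800s is Friday. For year 34: 34÷12 = 2 r 10, and 10÷4 = 2, so 2+10+2 = 14.
Friday + 14 ≡ Friday — that's 1834's doomsday.
In June the doomsday date is Jun 6.
Jun 9 is 3 days after Jun 6; 3 mod 7 = 3, so Friday + 3 = Monday.

Monday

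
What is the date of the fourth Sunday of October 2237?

October 22, 2237

October 1, 2237 is a Sunday.
The first Sunday is therefore October 1 (same day).
The fourth Sunday is 1 + 3×7 = October 22.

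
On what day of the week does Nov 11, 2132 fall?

Tuesday

Doomsday rule: the anchor day for the 2100s is Sunday. For year 32: 32÷12 = 2 r 8, and 8÷4 = 2, so 2+8+2 = 12.
Sunday + 12 ≡ Friday — that's 2132's doomsday.
In November the doomsday date is Nov 7.
Nov 11 is 4 days after Nov 7; 4 mod 7 = 4, so Friday + 4 = Tuesday.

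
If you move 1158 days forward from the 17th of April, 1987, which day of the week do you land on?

Monday

First find the weekday of Apr 17, 1987. Doomsday rule: the anchor day for the 1900s is Wednesday. For year 87: 87÷12 = 7 r 3, and 3÷4 = 0, so 7+3+0 = 10.
Wednesday + 10 ≡ Saturday — that's 1987's doomsday.
In April the doomsday date is Apr 4.
Apr 17 is 13 days after Apr 4; 13 mod 7 = 6, so Saturday + 6 = Friday.
1158 mod 7 = 3, so 1158 days after a Friday is Friday + 3 = Monday.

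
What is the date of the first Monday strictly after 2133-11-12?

November 16, 2133

Nov 12, 2133 is a Thursday.
From Thursday to the next Monday is 4 days.
Nov 12, 2133 + 4 = Nov 16, 2133.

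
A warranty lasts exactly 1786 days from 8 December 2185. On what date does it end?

+365 (one year) → Dec 8, 2186 (1421 left).
+365 (one year) → Dec 8, 2187 (1056 left).
+366 (one year; includes Feb 29, 2188) → Dec 8, 2188 (690 left).
+365 (one year) → Dec 8, 2189 (325 left).
Dec has 31 days: +24 → Jan 1, 2190 (301 left).
Jan has 31 days: +31 → Feb 1, 2190 (270 left).
Feb has 28 days: +28 → Mar 1, 2190 (242 left).
Mar has 31 days: +31 → Apr 1, 2190 (211 left).
Apr has 30 days: +30 → May 1, 2190 (181 left).
May has 31 days: +31 → Jun 1, 2190 (150 left).
Jun has 30 days: +30 → Jul 1, 2190 (120 left).
Jul has 31 days: +31 → Aug 1, 2190 (89 left).
Aug has 31 days: +31 → Sep 1, 2190 (58 left).
Sep has 30 days: +30 → Oct 1, 2190 (28 left).
+28 → Oct 29, 2190.

October 29, 2190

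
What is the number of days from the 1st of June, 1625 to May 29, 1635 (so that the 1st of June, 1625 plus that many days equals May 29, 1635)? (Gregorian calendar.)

Jun 1, 1625 → Jun 1, 1626: 365 days.
Jun 1, 1626 → Jun 1, 1627: 365 days.
Jun 1, 1627 → Jun 1, 1628: 366 days (Feb 29, 1628 is in that span).
Jun 1, 1628 → Jun 1, 1629: 365 days.
Jun 1, 1629 → Jun 1, 1630: 365 days.
Jun 1, 1630 → Jun 1, 1631: 365 days.
Jun 1, 1631 → Jun 1, 1632: 366 days (Feb 29, 1632 is in that span).
Jun 1, 1632 → Jun 1, 1633: 365 days.
Jun 1, 1633 → Jun 1, 1634: 365 days.
Jun 1, 1634 → Jul 1, 1634: 30 days (June has 30).
Jul 1, 1634 → Aug 1, 1634: 31 days (July has 31).
Aug 1, 1634 → Sep 1, 1634: 31 days (August has 31).
Sep 1, 1634 → Oct 1, 1634: 30 days (September has 30).
Oct 1, 1634 → Nov 1, 1634: 31 days (October has 31).
Nov 1, 1634 → Dec 1, 1634: 30 days (November has 30).
Dec 1, 1634 → Jan 1, 1635: 31 days (December has 31).
Jan 1, 1635 → Feb 1, 1635: 31 days (January has 31).
Feb 1, 1635 → Mar 1, 1635: 28 days (February has 28).
Mar 1, 1635 → Apr 1, 1635: 31 days (March has 31).
Apr 1, 1635 → May 1, 1635: 30 days (April has 30).
May 1, 1635 → May 29, 1635: 28 days.
Total: 3649 days.

3649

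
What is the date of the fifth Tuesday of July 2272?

July 30, 2272

July 1, 2272 is a Monday.
The first Tuesday is therefore July 2 (1 days later).
The fifth Tuesday is 2 + 4×7 = July 30.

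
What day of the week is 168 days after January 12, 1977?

Wednesday

First find the weekday of Jan 12, 1977. Doomsday rule: the anchor day for the 1900s is Wednesday. For year 77: 77÷12 = 6 r 5, and 5÷4 = 1, so 6+5+1 = 12.
Wednesday + 12 ≡ Monday — that's 1977's doomsday.
In January the doomsday date is Jan 3 (1977 is not a leap year).
Jan 12 is 9 days after Jan 3; 9 mod 7 = 2, so Monday + 2 = Wednesday.
168 mod 7 = 0, so 168 days after a Wednesday is Wednesday + 0 = Wednesday.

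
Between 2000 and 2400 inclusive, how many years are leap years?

Multiples of 4 in [2000,2400]: 101.
Of those, multiples of 100: 5 (not leap unless ÷400).
Multiples of 400: 2.
Leap years = 101 − 5 + 2 = 98.

98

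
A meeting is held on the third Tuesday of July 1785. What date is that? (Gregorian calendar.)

July 19, 1785

July 1, 1785 is a Friday.
The first Tuesday is therefore July 5 (4 days later).
The third Tuesday is 5 + 2×7 = July 19.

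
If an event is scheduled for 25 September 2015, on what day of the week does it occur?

Doomsday rule: the anchor day for the 2000s is Tuesday. For year 15: 15÷12 = 1 r 3, and 3÷4 = 0, so 1+3+0 = 4.
Tuesday + 4 ≡ Saturday — that's 2015's doomsday.
In September the doomsday date is Sep 5.
Sep 25 is 20 days after Sep 5; 20 mod 7 = 6, so Saturday + 6 = Friday.

Friday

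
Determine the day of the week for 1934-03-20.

Tuesday

January 1, 1934 is a Monday.
Jan 1, 1934 → Feb 1, 1934: 31 days (January has 31).
Feb 1, 1934 → Mar 1, 1934: 28 days (February has 28).
Mar 1, 1934 → Mar 20, 1934: 19 days.
Total: 78 days.
78 mod 7 = 1, so Monday + 1 = Tuesday.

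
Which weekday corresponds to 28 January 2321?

Friday

Doomsday rule: the anchor day for the 2300s is Wednesday. For year 21: 21÷12 = 1 r 9, and 9÷4 = 2, so 1+9+2 = 12.
Wednesday + 12 ≡ Monday — that's 2321's doomsday.
In January the doomsday date is Jan 3 (2321 is not a leap year).
Jan 28 is 25 days after Jan 3; 25 mod 7 = 4, so Monday + 4 = Friday.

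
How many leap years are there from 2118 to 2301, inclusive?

Multiples of 4 in [2118,2301]: 46.
Of those, multiples of 100: 2 (not leap unless ÷400).
Multiples of 400: 0.
Leap years = 46 − 2 + 0 = 44.

44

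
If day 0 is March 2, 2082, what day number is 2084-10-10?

953

Mar 2, 2082 → Mar 2, 2083: 365 days.
Mar 2, 2083 → Mar 2, 2084: 366 days (Feb 29, 2084 is in that span).
Mar 2, 2084 → Apr 2, 2084: 31 days (March has 31).
Apr 2, 2084 → May 2, 2084: 30 days (April has 30).
May 2, 2084 → Jun 2, 2084: 31 days (May has 31).
Jun 2, 2084 → Jul 2, 2084: 30 days (June has 30).
Jul 2, 2084 → Aug 2, 2084: 31 days (July has 31).
Aug 2, 2084 → Sep 2, 2084: 31 days (August has 31).
Sep 2, 2084 → Oct 2, 2084: 30 days (September has 30).
Oct 2, 2084 → Oct 10, 2084: 8 days.
Total: 953 days.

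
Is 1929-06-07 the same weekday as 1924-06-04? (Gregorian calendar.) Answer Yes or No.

No

From Jun 4, 1924 to Jun 7, 1929 is 1829 days.
1829 mod 7 = 2, so they are different weekdays.
(Jun 4, 1924 is a Wednesday; Jun 7, 1929 is a Friday.)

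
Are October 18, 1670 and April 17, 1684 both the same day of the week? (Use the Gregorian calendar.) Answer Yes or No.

From Oct 18, 1670 to Apr 17, 1684 is 4930 days.
4930 mod 7 = 2, so they are different weekdays.
(Oct 18, 1670 is a Saturday; Apr 17, 1684 is a Monday.)

No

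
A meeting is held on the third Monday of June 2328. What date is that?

June 18, 2328

June 1, 2328 is a Friday.
The first Monday is therefore June 4 (3 days later).
The third Monday is 4 + 2×7 = June 18.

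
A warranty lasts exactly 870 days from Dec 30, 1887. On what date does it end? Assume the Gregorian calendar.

+366 (one year; includes Feb 29, 1888) → Dec 30, 1888 (504 left).
+365 (one year) → Dec 30, 1889 (139 left).
Dec has 31 days: +2 → Jan 1, 1890 (137 left).
Jan has 31 days: +31 → Feb 1, 1890 (106 left).
Feb has 28 days: +28 → Mar 1, 1890 (78 left).
Mar has 31 days: +31 → Apr 1, 1890 (47 left).
Apr has 30 days: +30 → May 1, 1890 (17 left).
+17 → May 18, 1890.

May 18, 1890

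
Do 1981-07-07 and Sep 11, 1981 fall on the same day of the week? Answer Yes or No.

No

From Jul 7, 1981 to Sep 11, 1981 is 66 days.
66 mod 7 = 3, so they are different weekdays.
(Jul 7, 1981 is a Tuesday; Sep 11, 1981 is a Friday.)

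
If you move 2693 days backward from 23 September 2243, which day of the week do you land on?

First find the weekday of Sep 23, 2243. Doomsday rule: the anchor day for the 2200s is Friday. For year 43: 43÷12 = 3 r 7, and 7÷4 = 1, so 3+7+1 = 11.
Friday + 11 ≡ Tuesday — that's 2243's doomsday.
In September the doomsday date is Sep 5.
Sep 23 is 18 days after Sep 5; 18 mod 7 = 4, so Tuesday + 4 = Saturday.
2693 mod 7 = 5, so 2693 days before a Saturday is Saturday − 5 = Monday.

Monday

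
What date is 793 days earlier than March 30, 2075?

−365 (one year) → Mar 30, 2074 (428 left).
−365 (one year) → Mar 30, 2073 (63 left).
−30 → Feb 28, 2073 (end of Feb, 28 days; 33 left).
−28 → Jan 31, 2073 (end of Jan, 31 days; 5 left).
−5 → Jan 26, 2073.

January 26, 2073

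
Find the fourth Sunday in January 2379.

January 28, 2379

January 1, 2379 is a Monday.
The first Sunday is therefore January 7 (6 days later).
The fourth Sunday is 7 + 3×7 = January 28.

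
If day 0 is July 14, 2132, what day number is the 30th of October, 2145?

Jul 14, 2132 → Jul 14, 2133: 365 days.
Jul 14, 2133 → Jul 14, 2134: 365 days.
Jul 14, 2134 → Jul 14, 2135: 365 days.
Jul 14, 2135 → Jul 14, 2136: 366 days (Feb 29, 2136 is in that span).
Jul 14, 2136 → Jul 14, 2137: 365 days.
Jul 14, 2137 → Jul 14, 2138: 365 days.
Jul 14, 2138 → Jul 14, 2139: 365 days.
Jul 14, 2139 → Jul 14, 2140: 366 days (Feb 29, 2140 is in that span).
Jul 14, 2140 → Jul 14, 2141: 365 days.
Jul 14, 2141 → Jul 14, 2142: 365 days.
Jul 14, 2142 → Jul 14, 2143: 365 days.
Jul 14, 2143 → Jul 14, 2144: 366 days (Feb 29, 2144 is in that span).
Jul 14, 2144 → Jul 14, 2145: 365 days.
Jul 14, 2145 → Aug 14, 2145: 31 days (July has 31).
Aug 14, 2145 → Sep 14, 2145: 31 days (August has 31).
Sep 14, 2145 → Oct 14, 2145: 30 days (September has 30).
Oct 14, 2145 → Oct 30, 2145: 16 days.
Total: 4856 days.

4856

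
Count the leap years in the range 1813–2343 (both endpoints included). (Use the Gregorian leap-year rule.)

128

Multiples of 4 in [1813,2343]: 132.
Of those, multiples of 100: 5 (not leap unless ÷400).
Multiples of 400: 1.
Leap years = 132 − 5 + 1 = 128.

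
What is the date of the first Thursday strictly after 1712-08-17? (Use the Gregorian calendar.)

Aug 17, 1712 is a Wednesday.
From Wednesday to the next Thursday is 1 day.
Aug 17, 1712 + 1 = Aug 18, 1712.

August 18, 1712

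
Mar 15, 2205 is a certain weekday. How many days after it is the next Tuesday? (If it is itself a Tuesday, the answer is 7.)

Mar 15, 2205 is a Friday.
From Friday to the next Tuesday is 4 days.

4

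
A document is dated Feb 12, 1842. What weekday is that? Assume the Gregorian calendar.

Doomsday rule: the anchor day for the 1800s is Friday. For year 42: 42÷12 = 3 r 6, and 6÷4 = 1, so 3+6+1 = 10.
Friday + 10 ≡ Monday — that's 1842's doomsday.
In February the doomsday date is Feb 28 (1842 is not a leap year).
Feb 12 is 16 days before Feb 28; 16 mod 7 = 2, so Monday − 2 = Saturday.

Saturday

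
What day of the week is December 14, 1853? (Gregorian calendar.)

Doomsday rule: the anchor day for the 1800s is Friday. For year 53: 53÷12 = 4 r 5, and 5÷4 = 1, so 4+5+1 = 10.
Friday + 10 ≡ Monday — that's 1853's doomsday.
In December the doomsday date is Dec 12.
Dec 14 is 2 days after Dec 12; 2 mod 7 = 2, so Monday + 2 = Wednesday.

Wednesday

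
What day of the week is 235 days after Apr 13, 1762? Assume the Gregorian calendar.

Saturday

First find the weekday of Apr 13, 1762. Doomsday rule: the anchor day for the 1700s is Sunday. For year 62: 62÷12 = 5 r 2, and 2÷4 = 0, so 5+2+0 = 7.
Sunday + 7 ≡ Sunday — that's 1762's doomsday.
In April the doomsday date is Apr 4.
Apr 13 is 9 days after Apr 4; 9 mod 7 = 2, so Sunday + 2 = Tuesday.
235 mod 7 = 4, so 235 days after a Tuesday is Tuesday + 4 = Saturday.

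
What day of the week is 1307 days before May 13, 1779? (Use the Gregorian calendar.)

Saturday

May 13, 1779 is a Thursday.
1307 mod 7 = 5, so 1307 days before a Thursday is Thursday − 5 = Saturday.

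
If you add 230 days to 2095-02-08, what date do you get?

September 26, 2095

Feb has 28 days: +21 → Mar 1, 2095 (209 left).
Mar has 31 days: +31 → Apr 1, 2095 (178 left).
Apr has 30 days: +30 → May 1, 2095 (148 left).
May has 31 days: +31 → Jun 1, 2095 (117 left).
Jun has 30 days: +30 → Jul 1, 2095 (87 left).
Jul has 31 days: +31 → Aug 1, 2095 (56 left).
Aug has 31 days: +31 → Sep 1, 2095 (25 left).
+25 → Sep 26, 2095.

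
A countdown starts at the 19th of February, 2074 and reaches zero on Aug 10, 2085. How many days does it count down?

Feb 19, 2074 → Feb 19, 2075: 365 days.
Feb 19, 2075 → Feb 19, 2076: 365 days.
Feb 19, 2076 → Feb 19, 2077: 366 days (Feb 29, 2076 is in that span).
Feb 19, 2077 → Feb 19, 2078: 365 days.
Feb 19, 2078 → Feb 19, 2079: 365 days.
Feb 19, 2079 → Feb 19, 2080: 365 days.
Feb 19, 2080 → Feb 19, 2081: 366 days (Feb 29, 2080 is in that span).
Feb 19, 2081 → Feb 19, 2082: 365 days.
Feb 19, 2082 → Feb 19, 2083: 365 days.
Feb 19, 2083 → Feb 19, 2084: 365 days.
Feb 19, 2084 → Feb 19, 2085: 366 days (Feb 29, 2084 is in that span).
Feb 19, 2085 → Mar 19, 2085: 28 days (February has 28).
Mar 19, 2085 → Apr 19, 2085: 31 days (March has 31).
Apr 19, 2085 → May 19, 2085: 30 days (April has 30).
May 19, 2085 → Jun 19, 2085: 31 days (May has 31).
Jun 19, 2085 → Jul 19, 2085: 30 days (June has 30).
Jul 19, 2085 → Aug 10, 2085: 22 days.
Total: 4190 days.

4190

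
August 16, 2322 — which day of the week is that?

Doomsday rule: the anchor day for the 2300s is Wednesday. For year 22: 22÷12 = 1 r 10, and 10÷4 = 2, so 1+10+2 = 13.
Wednesday + 13 ≡ Tuesday — that's 2322's doomsday.
In August the doomsday date is Aug 8.
Aug 16 is 8 days after Aug 8; 8 mod 7 = 1, so Tuesday + 1 = Wednesday.

Wednesday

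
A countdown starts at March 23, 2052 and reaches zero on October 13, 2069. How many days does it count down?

Mar 23, 2052 → Mar 23, 2053: 365 days.
Mar 23, 2053 → Mar 23, 2054: 365 days.
Mar 23, 2054 → Mar 23, 2055: 365 days.
Mar 23, 2055 → Mar 23, 2056: 366 days (Feb 29, 2056 is in that span).
Mar 23, 2056 → Mar 23, 2057: 365 days.
Mar 23, 2057 → Mar 23, 2058: 365 days.
Mar 23, 2058 → Mar 23, 2059: 365 days.
Mar 23, 2059 → Mar 23, 2060: 366 days (Feb 29, 2060 is in that span).
Mar 23, 2060 → Mar 23, 2061: 365 days.
Mar 23, 2061 → Mar 23, 2062: 365 days.
Mar 23, 2062 → Mar 23, 2063: 365 days.
Mar 23, 2063 → Mar 23, 2064: 366 days (Feb 29, 2064 is in that span).
Mar 23, 2064 → Mar 23, 2065: 365 days.
Mar 23, 2065 → Mar 23, 2066: 365 days.
Mar 23, 2066 → Mar 23, 2067: 365 days.
Mar 23, 2067 → Mar 23, 2068: 366 days (Feb 29, 2068 is in that span).
Mar 23, 2068 → Mar 23, 2069: 365 days.
Mar 23, 2069 → Apr 23, 2069: 31 days (March has 31).
Apr 23, 2069 → May 23, 2069: 30 days (April has 30).
May 23, 2069 → Jun 23, 2069: 31 days (May has 31).
Jun 23, 2069 → Jul 23, 2069: 30 days (June has 30).
Jul 23, 2069 → Aug 23, 2069: 31 days (July has 31).
Aug 23, 2069 → Sep 23, 2069: 31 days (August has 31).
Sep 23, 2069 → Oct 13, 2069: 20 days.
Total: 6413 days.

6413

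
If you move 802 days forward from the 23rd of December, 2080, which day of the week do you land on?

Friday

First find the weekday of Dec 23, 2080. Doomsday rule: the anchor day for the 2000s is Tuesday. For year 80: 80÷12 = 6 r 8, and 8÷4 = 2, so 6+8+2 = 16.
Tuesday + 16 ≡ Thursday — that's 2080's doomsday.
In December the doomsday date is Dec 12.
Dec 23 is 11 days after Dec 12; 11 mod 7 = 4, so Thursday + 4 = Monday.
802 mod 7 = 4, so 802 days after a Monday is Monday + 4 = Friday.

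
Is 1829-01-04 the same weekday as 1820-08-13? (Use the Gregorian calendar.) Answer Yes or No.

From Aug 13, 1820 to Jan 4, 1829 is 3066 days.
3066 mod 7 = 0, so they are the same weekday.
(Aug 13, 1820 is a Sunday; Jan 4, 1829 is a Sunday.)

Yes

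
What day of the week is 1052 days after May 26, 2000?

Sunday

May 26, 2000 is a Friday.
1052 mod 7 = 2, so 1052 days after a Friday is Friday + 2 = Sunday.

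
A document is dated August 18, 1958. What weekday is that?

Monday

January 1, 1958 is a Wednesday.
Jan 1, 1958 → Feb 1, 1958: 31 days (January has 31).
Feb 1, 1958 → Mar 1, 1958: 28 days (February has 28).
Mar 1, 1958 → Apr 1, 1958: 31 days (March has 31).
Apr 1, 1958 → May 1, 1958: 30 days (April has 30).
May 1, 1958 → Jun 1, 1958: 31 days (May has 31).
Jun 1, 1958 → Jul 1, 1958: 30 days (June has 30).
Jul 1, 1958 → Aug 1, 1958: 31 days (July has 31).
Aug 1, 1958 → Aug 18, 1958: 17 days.
Total: 229 days.
229 mod 7 = 5, so Wednesday + 5 = Monday.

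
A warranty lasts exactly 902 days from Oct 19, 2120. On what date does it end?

April 9, 2123

+365 (one year) → Oct 19, 2121 (537 left).
+365 (one year) → Oct 19, 2122 (172 left).
Oct has 31 days: +13 → Nov 1, 2122 (159 left).
Nov has 30 days: +30 → Dec 1, 2122 (129 left).
Dec has 31 days: +31 → Jan 1, 2123 (98 left).
Jan has 31 days: +31 → Feb 1, 2123 (67 left).
Feb has 28 days: +28 → Mar 1, 2123 (39 left).
Mar has 31 days: +31 → Apr 1, 2123 (8 left).
+8 → Apr 9, 2123.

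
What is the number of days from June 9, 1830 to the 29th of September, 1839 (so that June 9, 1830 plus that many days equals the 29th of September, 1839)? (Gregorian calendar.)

3399

Jun 9, 1830 → Jun 9, 1831: 365 days.
Jun 9, 1831 → Jun 9, 1832: 366 days (Feb 29, 1832 is in that span).
Jun 9, 1832 → Jun 9, 1833: 365 days.
Jun 9, 1833 → Jun 9, 1834: 365 days.
Jun 9, 1834 → Jun 9, 1835: 365 days.
Jun 9, 1835 → Jun 9, 1836: 366 days (Feb 29, 1836 is in that span).
Jun 9, 1836 → Jun 9, 1837: 365 days.
Jun 9, 1837 → Jun 9, 1838: 365 days.
Jun 9, 1838 → Jun 9, 1839: 365 days.
Jun 9, 1839 → Jul 9, 1839: 30 days (June has 30).
Jul 9, 1839 → Aug 9, 1839: 31 days (July has 31).
Aug 9, 1839 → Sep 9, 1839: 31 days (August has 31).
Sep 9, 1839 → Sep 29, 1839: 20 days.
Total: 3399 days.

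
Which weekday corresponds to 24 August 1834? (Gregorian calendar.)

January 1, 1834 is a Wednesday.
Jan 1, 1834 → Feb 1, 1834: 31 days (January has 31).
Feb 1, 1834 → Mar 1, 1834: 28 days (February has 28).
Mar 1, 1834 → Apr 1, 1834: 31 days (March has 31).
Apr 1, 1834 → May 1, 1834: 30 days (April has 30).
May 1, 1834 → Jun 1, 1834: 31 days (May has 31).
Jun 1, 1834 → Jul 1, 1834: 30 days (June has 30).
Jul 1, 1834 → Aug 1, 1834: 31 days (July has 31).
Aug 1, 1834 → Aug 24, 1834: 23 days.
Total: 235 days.
235 mod 7 = 4, so Wednesday + 4 = Sunday.

Sunday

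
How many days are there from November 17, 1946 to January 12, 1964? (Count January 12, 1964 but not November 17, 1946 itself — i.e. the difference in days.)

Nov 17, 1946 → Nov 17, 1947: 365 days.
Nov 17, 1947 → Nov 17, 1948: 366 days (Feb 29, 1948 is in that span).
Nov 17, 1948 → Nov 17, 1949: 365 days.
Nov 17, 1949 → Nov 17, 1950: 365 days.
Nov 17, 1950 → Nov 17, 1951: 365 days.
Nov 17, 1951 → Nov 17, 1952: 366 days (Feb 29, 1952 is in that span).
Nov 17, 1952 → Nov 17, 1953: 365 days.
Nov 17, 1953 → Nov 17, 1954: 365 days.
Nov 17, 1954 → Nov 17, 1955: 365 days.
Nov 17, 1955 → Nov 17, 1956: 366 days (Feb 29, 1956 is in that span).
Nov 17, 1956 → Nov 17, 1957: 365 days.
Nov 17, 1957 → Nov 17, 1958: 365 days.
Nov 17, 1958 → Nov 17, 1959: 365 days.
Nov 17, 1959 → Nov 17, 1960: 366 days (Feb 29, 1960 is in that span).
Nov 17, 1960 → Nov 17, 1961: 365 days.
Nov 17, 1961 → Nov 17, 1962: 365 days.
Nov 17, 1962 → Nov 17, 1963: 365 days.
Nov 17, 1963 → Dec 17, 1963: 30 days (November has 30).
Dec 17, 1963 → Jan 12, 1964: 26 days.
Total: 6265 days.

6265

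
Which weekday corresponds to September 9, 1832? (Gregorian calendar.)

Sunday

Doomsday rule: the anchor day for the 1800s is Friday. For year 32: 32÷12 = 2 r 8, and 8÷4 = 2, so 2+8+2 = 12.
Friday + 12 ≡ Wednesday — that's 1832's doomsday.
In September the doomsday date is Sep 5.
Sep 9 is 4 days after Sep 5; 4 mod 7 = 4, so Wednesday + 4 = Sunday.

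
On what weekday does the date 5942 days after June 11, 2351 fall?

First find the weekday of Jun 11, 2351. Doomsday rule: the anchor day for the 2300s is Wednesday. For year 51: 51÷12 = 4 r 3, and 3÷4 = 0, so 4+3+0 = 7.
Wednesday + 7 ≡ Wednesday — that's 2351's doomsday.
In June the doomsday date is Jun 6.
Jun 11 is 5 days after Jun 6; 5 mod 7 = 5, so Wednesday + 5 = Monday.
5942 mod 7 = 6, so 5942 days after a Monday is Monday + 6 = Sunday.

Sunday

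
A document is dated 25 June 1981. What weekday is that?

Thursday

Doomsday rule: the anchor day for the 1900s is Wednesday. For year 81: 81÷12 = 6 r 9, and 9÷4 = 2, so 6+9+2 = 17.
Wednesday + 17 ≡ Saturday — that's 1981's doomsday.
In June the doomsday date is Jun 6.
Jun 25 is 19 days after Jun 6; 19 mod 7 = 5, so Saturday + 5 = Thursday.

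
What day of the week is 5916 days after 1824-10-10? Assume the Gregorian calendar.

First find the weekday of Oct 10, 1824. Doomsday rule: the anchor day for the 1800s is Friday. For year 24: 24÷12 = 2 r 0, and 0÷4 = 0, so 2+0+0 = 2.
Friday + 2 ≡ Sunday — that's 1824's doomsday.
In October the doomsday date is Oct 10.
Oct 10 is the doomsday itself: Sunday.
5916 mod 7 = 1, so 5916 days after a Sunday is Sunday + 1 = Monday.

Monday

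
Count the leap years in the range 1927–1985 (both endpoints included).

Multiples of 4 in [1927,1985]: 15.
Of those, multiples of 100: 0 (not leap unless ÷400).
Multiples of 400: 0.
Leap years = 15 − 0 + 0 = 15.

15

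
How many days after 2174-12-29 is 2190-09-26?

5750

Dec 29, 2174 → Dec 29, 2175: 365 days.
Dec 29, 2175 → Dec 29, 2176: 366 days (Feb 29, 2176 is in that span).
Dec 29, 2176 → Dec 29, 2177: 365 days.
Dec 29, 2177 → Dec 29, 2178: 365 days.
Dec 29, 2178 → Dec 29, 2179: 365 days.
Dec 29, 2179 → Dec 29, 2180: 366 days (Feb 29, 2180 is in that span).
Dec 29, 2180 → Dec 29, 2181: 365 days.
Dec 29, 2181 → Dec 29, 2182: 365 days.
Dec 29, 2182 → Dec 29, 2183: 365 days.
Dec 29, 2183 → Dec 29, 2184: 366 days (Feb 29, 2184 is in that span).
Dec 29, 2184 → Dec 29, 2185: 365 days.
Dec 29, 2185 → Dec 29, 2186: 365 days.
Dec 29, 2186 → Dec 29, 2187: 365 days.
Dec 29, 2187 → Dec 29, 2188: 366 days (Feb 29, 2188 is in that span).
Dec 29, 2188 → Dec 29, 2189: 365 days.
Dec 29, 2189 → Jan 29, 2190: 31 days (December has 31).
Jan 29, 2190 → Feb 28, 2190: 30 days (January has 31).
Feb 28, 2190 → Mar 28, 2190: 28 days (February has 28).
Mar 28, 2190 → Apr 28, 2190: 31 days (March has 31).
Apr 28, 2190 → May 28, 2190: 30 days (April has 30).
May 28, 2190 → Jun 28, 2190: 31 days (May has 31).
Jun 28, 2190 → Jul 28, 2190: 30 days (June has 30).
Jul 28, 2190 → Aug 28, 2190: 31 days (July has 31).
Aug 28, 2190 → Sep 26, 2190: 29 days.
Total: 5750 days.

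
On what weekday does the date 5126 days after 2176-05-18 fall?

Monday

May 18, 2176 is a Saturday.
5126 mod 7 = 2, so 5126 days after a Saturday is Saturday + 2 = Monday.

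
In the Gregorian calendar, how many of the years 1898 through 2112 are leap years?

52

Multiples of 4 in [1898,2112]: 54.
Of those, multiples of 100: 3 (not leap unless ÷400).
Multiples of 400: 1.
Leap years = 54 − 3 + 1 = 52.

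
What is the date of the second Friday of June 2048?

June 1, 2048 is a Monday.
The first Friday is therefore June 5 (4 days later).
The second Friday is 5 + 1×7 = June 12.

June 12, 2048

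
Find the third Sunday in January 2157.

January 16, 2157

January 1, 2157 is a Saturday.
The first Sunday is therefore January 2 (1 days later).
The third Sunday is 2 + 2×7 = January 16.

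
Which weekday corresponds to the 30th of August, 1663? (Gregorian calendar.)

Doomsday rule: the anchor day for the 1600s is Tuesday. For year 63: 63÷12 = 5 r 3, and 3÷4 = 0, so 5+3+0 = 8.
Tuesday + 8 ≡ Wednesday — that's 1663's doomsday.
In August the doomsday date is Aug 8.
Aug 30 is 22 days after Aug 8; 22 mod 7 = 1, so Wednesday + 1 = Thursday.

Thursday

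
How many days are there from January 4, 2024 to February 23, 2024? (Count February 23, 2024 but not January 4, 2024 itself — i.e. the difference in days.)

50

Jan 4, 2024 → Feb 4, 2024: 31 days (January has 31).
Feb 4, 2024 → Feb 23, 2024: 19 days.
Total: 50 days.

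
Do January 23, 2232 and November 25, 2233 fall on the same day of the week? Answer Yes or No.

From Jan 23, 2232 to Nov 25, 2233 is 672 days.
672 mod 7 = 0, so they are the same weekday.
(Jan 23, 2232 is a Monday; Nov 25, 2233 is a Monday.)

Yes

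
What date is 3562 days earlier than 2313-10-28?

January 27, 2304

−365 (one year) → Oct 28, 2312 (3197 left).
−366 (one year; includes Feb 29, 2312) → Oct 28, 2311 (2831 left).
−365 (one year) → Oct 28, 2310 (2466 left).
−365 (one year) → Oct 28, 2309 (2101 left).
−365 (one year) → Oct 28, 2308 (1736 left).
−366 (one year; includes Feb 29, 2308) → Oct 28, 2307 (1370 left).
−365 (one year) → Oct 28, 2306 (1005 left).
−365 (one year) → Oct 28, 2305 (640 left).
−365 (one year) → Oct 28, 2304 (275 left).
−28 → Sep 30, 2304 (end of Sep, 30 days; 247 left).
−30 → Aug 31, 2304 (end of Aug, 31 days; 217 left).
−31 → Jul 31, 2304 (end of Jul, 31 days; 186 left).
−31 → Jun 30, 2304 (end of Jun, 30 days; 155 left).
−30 → May 31, 2304 (end of May, 31 days; 125 left).
−31 → Apr 30, 2304 (end of Apr, 30 days; 94 left).
−30 → Mar 31, 2304 (end of Mar, 31 days; 64 left).
−31 → Feb 29, 2304 (end of Feb, 29 days; 33 left).
−29 → Jan 31, 2304 (end of Jan, 31 days; 4 left).
−4 → Jan 27, 2304.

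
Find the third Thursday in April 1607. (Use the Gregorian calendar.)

April 19, 1607

April 1, 1607 is a Sunday.
The first Thursday is therefore April 5 (4 days later).
The third Thursday is 5 + 2×7 = April 19.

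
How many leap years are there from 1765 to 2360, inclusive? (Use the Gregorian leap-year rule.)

144

Multiples of 4 in [1765,2360]: 149.
Of those, multiples of 100: 6 (not leap unless ÷400).
Multiples of 400: 1.
Leap years = 149 − 6 + 1 = 144.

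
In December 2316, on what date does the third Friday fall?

December 1, 2316 is a Friday.
The first Friday is therefore December 1 (same day).
The third Friday is 1 + 2×7 = December 15.

December 15, 2316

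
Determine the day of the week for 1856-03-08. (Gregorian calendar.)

Doomsday rule: the anchor day for the 1800s is Friday. For year 56: 56÷12 = 4 r 8, and 8÷4 = 2, so 4+8+2 = 14.
Friday + 14 ≡ Friday — that's 1856's doomsday.
In March the doomsday date is Mar 14.
Mar 8 is 6 days before Mar 14; 6 mod 7 = 6, so Friday − 6 = Saturday.

Saturday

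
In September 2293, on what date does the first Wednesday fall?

September 1, 2293 is a Friday.
The first Wednesday is therefore September 6 (5 days later).

September 6, 2293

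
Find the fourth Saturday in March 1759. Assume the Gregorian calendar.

March 24, 1759

March 1, 1759 is a Thursday.
The first Saturday is therefore March 3 (2 days later).
The fourth Saturday is 3 + 3×7 = March 24.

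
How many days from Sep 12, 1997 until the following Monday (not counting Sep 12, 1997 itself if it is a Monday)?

3

Sep 12, 1997 is a Friday.
From Friday to the next Monday is 3 days.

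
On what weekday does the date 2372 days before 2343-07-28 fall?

First find the weekday of Jul 28, 2343. Doomsday rule: the anchor day for the 2300s is Wednesday. For year 43: 43÷12 = 3 r 7, and 7÷4 = 1, so 3+7+1 = 11.
Wednesday + 11 ≡ Sunday — that's 2343's doomsday.
In July the doomsday date is Jul 11.
Jul 28 is 17 days after Jul 11; 17 mod 7 = 3, so Sunday + 3 = Wednesday.
2372 mod 7 = 6, so 2372 days before a Wednesday is Wednesday − 6 = Thursday.

Thursday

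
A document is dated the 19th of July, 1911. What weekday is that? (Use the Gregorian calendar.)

Doomsday rule: the anchor day for the 1900s is Wednesday. For year 11: 11÷12 = 0 r 11, and 11÷4 = 2, so 0+11+2 = 13.
Wednesday + 13 ≡ Tuesday — that's 1911's doomsday.
In July the doomsday date is Jul 11.
Jul 19 is 8 days after Jul 11; 8 mod 7 = 1, so Tuesday + 1 = Wednesday.

Wednesday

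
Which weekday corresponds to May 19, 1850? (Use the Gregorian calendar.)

Doomsday rule: the anchor day for the 1800s is Friday. For year 50: 50÷12 = 4 r 2, and 2÷4 = 0, so 4+2+0 = 6.
Friday + 6 ≡ Thursday — that's 1850's doomsday.
In May the doomsday date is May 9.
May 19 is 10 days after May 9; 10 mod 7 = 3, so Thursday + 3 = Sunday.

Sunday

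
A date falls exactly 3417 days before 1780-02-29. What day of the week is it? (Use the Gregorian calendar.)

Monday

First find the weekday of Feb 29, 1780. Doomsday rule: the anchor day for the 1700s is Sunday. For year 80: 80÷12 = 6 r 8, and 8÷4 = 2, so 6+8+2 = 16.
Sunday + 16 ≡ Tuesday — that's 1780's doomsday.
In February the doomsday date is Feb 29 (1780 is a leap year (divisible by 4)).
Feb 29 is the doomsday itself: Tuesday.
3417 mod 7 = 1, so 3417 days before a Tuesday is Tuesday − 1 = Monday.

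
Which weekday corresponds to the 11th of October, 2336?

Doomsday rule: the anchor day for the 2300s is Wednesday. For year 36: 36÷12 = 3 r 0, and 0÷4 = 0, so 3+0+0 = 3.
Wednesday + 3 ≡ Saturday — that's 2336's doomsday.
In October the doomsday date is Oct 10.
Oct 11 is 1 day after Oct 10; 1 mod 7 = 1, so Saturday + 1 = Sunday.

Sunday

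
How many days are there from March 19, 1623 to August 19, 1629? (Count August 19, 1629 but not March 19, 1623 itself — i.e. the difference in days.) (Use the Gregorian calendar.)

Mar 19, 1623 → Mar 19, 1624: 366 days (Feb 29, 1624 is in that span).
Mar 19, 1624 → Mar 19, 1625: 365 days.
Mar 19, 1625 → Mar 19, 1626: 365 days.
Mar 19, 1626 → Mar 19, 1627: 365 days.
Mar 19, 1627 → Mar 19, 1628: 366 days (Feb 29, 1628 is in that span).
Mar 19, 1628 → Mar 19, 1629: 365 days.
Mar 19, 1629 → Apr 19, 1629: 31 days (March has 31).
Apr 19, 1629 → May 19, 1629: 30 days (April has 30).
May 19, 1629 → Jun 19, 1629: 31 days (May has 31).
Jun 19, 1629 → Jul 19, 1629: 30 days (June has 30).
Jul 19, 1629 → Aug 19, 1629: 31 days.
Total: 2345 days.

2345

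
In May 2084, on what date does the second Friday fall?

May 12, 2084

May 1, 2084 is a Monday.
The first Friday is therefore May 5 (4 days later).
The second Friday is 5 + 1×7 = May 12.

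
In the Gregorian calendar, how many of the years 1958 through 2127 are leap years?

41

Multiples of 4 in [1958,2127]: 42.
Of those, multiples of 100: 2 (not leap unless ÷400).
Multiples of 400: 1.
Leap years = 42 − 2 + 1 = 41.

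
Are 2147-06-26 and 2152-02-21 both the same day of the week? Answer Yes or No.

From Jun 26, 2147 to Feb 21, 2152 is 1701 days.
1701 mod 7 = 0, so they are the same weekday.
(Jun 26, 2147 is a Monday; Feb 21, 2152 is a Monday.)

Yes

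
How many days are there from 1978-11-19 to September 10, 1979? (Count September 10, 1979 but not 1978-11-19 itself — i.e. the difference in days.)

Nov 19, 1978 → Dec 19, 1978: 30 days (November has 30).
Dec 19, 1978 → Jan 19, 1979: 31 days (December has 31).
Jan 19, 1979 → Feb 19, 1979: 31 days (January has 31).
Feb 19, 1979 → Mar 19, 1979: 28 days (February has 28).
Mar 19, 1979 → Apr 19, 1979: 31 days (March has 31).
Apr 19, 1979 → May 19, 1979: 30 days (April has 30).
May 19, 1979 → Jun 19, 1979: 31 days (May has 31).
Jun 19, 1979 → Jul 19, 1979: 30 days (June has 30).
Jul 19, 1979 → Aug 19, 1979: 31 days (July has 31).
Aug 19, 1979 → Sep 10, 1979: 22 days.
Total: 295 days.

295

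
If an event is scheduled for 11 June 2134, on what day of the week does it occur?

Doomsday rule: the anchor day for the 2100s is Sunday. For year 34: 34÷12 = 2 r 10, and 10÷4 = 2, so 2+10+2 = 14.
Sunday + 14 ≡ Sunday — that's 2134's doomsday.
In June the doomsday date is Jun 6.
Jun 11 is 5 days after Jun 6; 5 mod 7 = 5, so Sunday + 5 = Friday.

Friday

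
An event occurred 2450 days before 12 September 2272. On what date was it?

−366 (one year; includes Feb 29, 2272) → Sep 12, 2271 (2084 left).
−365 (one year) → Sep 12, 2270 (1719 left).
−365 (one year) → Sep 12, 2269 (1354 left).
−365 (one year) → Sep 12, 2268 (989 left).
−366 (one year; includes Feb 29, 2268) → Sep 12, 2267 (623 left).
−365 (one year) → Sep 12, 2266 (258 left).
−12 → Aug 31, 2266 (end of Aug, 31 days; 246 left).
−31 → Jul 31, 2266 (end of Jul, 31 days; 215 left).
−31 → Jun 30, 2266 (end of Jun, 30 days; 184 left).
−30 → May 31, 2266 (end of May, 31 days; 154 left).
−31 → Apr 30, 2266 (end of Apr, 30 days; 123 left).
−30 → Mar 31, 2266 (end of Mar, 31 days; 93 left).
−31 → Feb 28, 2266 (end of Feb, 28 days; 62 left).
−28 → Jan 31, 2266 (end of Jan, 31 days; 34 left).
−31 → Dec 31, 2265 (end of Dec, 31 days; 3 left).
−3 → Dec 28, 2265.

December 28, 2265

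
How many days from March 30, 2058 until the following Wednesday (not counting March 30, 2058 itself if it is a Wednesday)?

Mar 30, 2058 is a Saturday.
From Saturday to the next Wednesday is 4 days.

4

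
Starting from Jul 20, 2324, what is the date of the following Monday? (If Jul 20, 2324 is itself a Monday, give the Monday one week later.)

July 21, 2324

Jul 20, 2324 is a Sunday.
From Sunday to the next Monday is 1 day.
Jul 20, 2324 + 1 = Jul 21, 2324.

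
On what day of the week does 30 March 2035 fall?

Friday

Doomsday rule: the anchor day for the 2000s is Tuesday. For year 35: 35÷12 = 2 r 11, and 11÷4 = 2, so 2+11+2 = 15.
Tuesday + 15 ≡ Wednesday — that's 2035's doomsday.
In March the doomsday date is Mar 14.
Mar 30 is 16 days after Mar 14; 16 mod 7 = 2, so Wednesday + 2 = Friday.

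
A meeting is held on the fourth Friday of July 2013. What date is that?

July 26, 2013

July 1, 2013 is a Monday.
The first Friday is therefore July 5 (4 days later).
The fourth Friday is 5 + 3×7 = July 26.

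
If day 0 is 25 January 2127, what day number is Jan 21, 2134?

Jan 25, 2127 → Jan 25, 2128: 365 days.
Jan 25, 2128 → Jan 25, 2129: 366 days (Feb 29, 2128 is in that span).
Jan 25, 2129 → Jan 25, 2130: 365 days.
Jan 25, 2130 → Jan 25, 2131: 365 days.
Jan 25, 2131 → Jan 25, 2132: 365 days.
Jan 25, 2132 → Jan 25, 2133: 366 days (Feb 29, 2132 is in that span).
Jan 25, 2133 → Feb 25, 2133: 31 days (January has 31).
Feb 25, 2133 → Mar 25, 2133: 28 days (February has 28).
Mar 25, 2133 → Apr 25, 2133: 31 days (March has 31).
Apr 25, 2133 → May 25, 2133: 30 days (April has 30).
May 25, 2133 → Jun 25, 2133: 31 days (May has 31).
Jun 25, 2133 → Jul 25, 2133: 30 days (June has 30).
Jul 25, 2133 → Aug 25, 2133: 31 days (July has 31).
Aug 25, 2133 → Sep 25, 2133: 31 days (August has 31).
Sep 25, 2133 → Oct 25, 2133: 30 days (September has 30).
Oct 25, 2133 → Nov 25, 2133: 31 days (October has 31).
Nov 25, 2133 → Dec 25, 2133: 30 days (November has 30).
Dec 25, 2133 → Jan 21, 2134: 27 days.
Total: 2553 days.

2553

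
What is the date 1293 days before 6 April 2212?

−366 (one year; includes Feb 29, 2212) → Apr 6, 2211 (927 left).
−365 (one year) → Apr 6, 2210 (562 left).
−365 (one year) → Apr 6, 2209 (197 left).
−6 → Mar 31, 2209 (end of Mar, 31 days; 191 left).
−31 → Feb 28, 2209 (end of Feb, 28 days; 160 left).
−28 → Jan 31, 2209 (end of Jan, 31 days; 132 left).
−31 → Dec 31, 2208 (end of Dec, 31 days; 101 left).
−31 → Nov 30, 2208 (end of Nov, 30 days; 70 left).
−30 → Oct 31, 2208 (end of Oct, 31 days; 40 left).
−31 → Sep 30, 2208 (end of Sep, 30 days; 9 left).
−9 → Sep 21, 2208.

September 21, 2208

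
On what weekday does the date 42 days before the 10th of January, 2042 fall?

Friday

First find the weekday of Jan 10, 2042. Doomsday rule: the anchor day for the 2000s is Tuesday. For year 42: 42÷12 = 3 r 6, and 6÷4 = 1, so 3+6+1 = 10.
Tuesday + 10 ≡ Friday — that's 2042's doomsday.
In January the doomsday date is Jan 3 (2042 is not a leap year).
Jan 10 is 7 days after Jan 3; 7 mod 7 = 0, so Friday + 0 = Friday.
42 mod 7 = 0, so 42 days before a Friday is Friday − 0 = Friday.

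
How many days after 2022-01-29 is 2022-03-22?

Jan 29, 2022 → Feb 28, 2022: 30 days (January has 31).
Feb 28, 2022 → Mar 22, 2022: 22 days.
Total: 52 days.

52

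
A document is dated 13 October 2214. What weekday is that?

Doomsday rule: the anchor day for the 2200s is Friday. For year 14: 14÷12 = 1 r 2, and 2÷4 = 0, so 1+2+0 = 3.
Friday + 3 ≡ Monday — that's 2214's doomsday.
In October the doomsday date is Oct 10.
Oct 13 is 3 days after Oct 10; 3 mod 7 = 3, so Monday + 3 = Thursday.

Thursday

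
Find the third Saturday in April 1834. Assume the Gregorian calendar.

April 1, 1834 is a Tuesday.
The first Saturday is therefore April 5 (4 days later).
The third Saturday is 5 + 2×7 = April 19.

April 19, 1834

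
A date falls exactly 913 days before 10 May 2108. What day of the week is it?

Monday

First find the weekday of May 10, 2108. Doomsday rule: the anchor day for the 2100s is Sunday. For year 08: 8÷12 = 0 r 8, and 8÷4 = 2, so 0+8+2 = 10.
Sunday + 10 ≡ Wednesday — that's 2108's doomsday.
In May the doomsday date is May 9.
May 10 is 1 day after May 9; 1 mod 7 = 1, so Wednesday + 1 = Thursday.
913 mod 7 = 3, so 913 days before a Thursday is Thursday − 3 = Monday.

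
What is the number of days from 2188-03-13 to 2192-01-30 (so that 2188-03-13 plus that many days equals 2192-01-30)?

Mar 13, 2188 → Mar 13, 2189: 365 days.
Mar 13, 2189 → Mar 13, 2190: 365 days.
Mar 13, 2190 → Mar 13, 2191: 365 days.
Mar 13, 2191 → Apr 13, 2191: 31 days (March has 31).
Apr 13, 2191 → May 13, 2191: 30 days (April has 30).
May 13, 2191 → Jun 13, 2191: 31 days (May has 31).
Jun 13, 2191 → Jul 13, 2191: 30 days (June has 30).
Jul 13, 2191 → Aug 13, 2191: 31 days (July has 31).
Aug 13, 2191 → Sep 13, 2191: 31 days (August has 31).
Sep 13, 2191 → Oct 13, 2191: 30 days (September has 30).
Oct 13, 2191 → Nov 13, 2191: 31 days (October has 31).
Nov 13, 2191 → Dec 13, 2191: 30 days (November has 30).
Dec 13, 2191 → Jan 13, 2192: 31 days (December has 31).
Jan 13, 2192 → Jan 30, 2192: 17 days.
Total: 1418 days.

1418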